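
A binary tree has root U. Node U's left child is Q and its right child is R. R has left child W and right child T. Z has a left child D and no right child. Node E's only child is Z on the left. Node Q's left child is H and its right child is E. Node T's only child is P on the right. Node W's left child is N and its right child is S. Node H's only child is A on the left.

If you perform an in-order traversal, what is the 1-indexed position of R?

In-order visits the left subtree, then the node, then the right subtree.
At U: go left to Q.
  At Q: go left to H.
    At H: go left to A.
      A is a leaf — visit A.
    Visit H.
    At H: no right child.
  Visit Q.
  At Q: go right to E.
    At E: go left to Z.
      At Z: go left to D.
        D is a leaf — visit D.
      Visit Z.
      At Z: no right child.
    Visit E.
    At E: no right child.
Visit U.
At U: go right to R.
  At R: go left to W.
    At W: go left to N.
      N is a leaf — visit N.
    Visit W.
    At W: go right to S.
      S is a leaf — visit S.
  Visit R.
  At R: go right to T.
    At T: no left child.
    Visit T.
    At T: go right to P.
      P is a leaf — visit P.
Full in-order sequence: A, H, Q, D, Z, E, U, N, W, S, R, T, P.

11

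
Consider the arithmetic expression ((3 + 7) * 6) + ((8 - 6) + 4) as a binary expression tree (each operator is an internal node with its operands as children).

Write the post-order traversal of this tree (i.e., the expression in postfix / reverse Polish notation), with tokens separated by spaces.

Post-order on an expression tree gives postfix notation: for each operator, emit left operand, right operand, then the operator.

3 7 + 6 * 8 6 - 4 + +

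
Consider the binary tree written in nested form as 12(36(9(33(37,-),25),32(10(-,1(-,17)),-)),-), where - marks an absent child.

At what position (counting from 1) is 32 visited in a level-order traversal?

Level-order visits nodes level by level from the root, left to right within each level.
Level 0: 12
Level 1: 36
Level 2: 9, 32
Level 3: 33, 25, 10
Level 4: 37, 1
Level 5: 17
Full level-order sequence: 12, 36, 9, 32, 33, 25, 10, 37, 1, 17.

4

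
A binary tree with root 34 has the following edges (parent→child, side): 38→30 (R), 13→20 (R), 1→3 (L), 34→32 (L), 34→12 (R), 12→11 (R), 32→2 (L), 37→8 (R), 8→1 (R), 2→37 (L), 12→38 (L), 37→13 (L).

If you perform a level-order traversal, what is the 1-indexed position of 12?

Level-order visits nodes level by level from the root, left to right within each level.
Level 0: 34
Level 1: 32, 12
Level 2: 2, 38, 11
Level 3: 37, 30
Level 4: 13, 8
Level 5: 20, 1
Level 6: 3
Full level-order sequence: 34, 32, 12, 2, 38, 11, 37, 30, 13, 8, 20, 1, 3.

3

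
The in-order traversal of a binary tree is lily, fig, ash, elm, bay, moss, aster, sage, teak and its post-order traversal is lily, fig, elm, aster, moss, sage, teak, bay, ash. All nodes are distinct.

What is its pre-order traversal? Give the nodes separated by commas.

The last element of post-order is the root; it splits in-order into left and right subtrees.
Root ash: left subtree has 2 nodes {lily, fig}, right has 6 {elm, bay, moss, aster, sage, teak}.
  Root fig: left subtree has 1 node {lily}, right has 0 { }.
  Root bay: left subtree has 1 node {elm}, right has 4 {moss, aster, sage, teak}.
    Root teak: left subtree has 3 nodes {moss, aster, sage}, right has 0 { }.
      Root sage: left subtree has 2 nodes {moss, aster}, right has 0 { }.
        Root moss: left subtree has 0 nodes { }, right has 1 {aster}.

ash, fig, lily, bay, elm, teak, sage, moss, aster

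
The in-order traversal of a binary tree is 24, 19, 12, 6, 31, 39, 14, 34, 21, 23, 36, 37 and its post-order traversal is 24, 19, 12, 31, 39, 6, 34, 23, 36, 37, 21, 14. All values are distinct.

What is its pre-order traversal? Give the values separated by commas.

The last element of post-order is the root; it splits in-order into left and right subtrees.
Root 14: left subtree has 6 nodes {24, 19, 12, 6, 31, 39}, right has 5 {34, 21, 23, 36, 37}.
  Root 6: left subtree has 3 nodes {24, 19, 12}, right has 2 {31, 39}.
    Root 12: left subtree has 2 nodes {24, 19}, right has 0 { }.
      Root 19: left subtree has 1 node {24}, right has 0 { }.
    Root 39: left subtree has 1 node {31}, right has 0 { }.
  Root 21: left subtree has 1 node {34}, right has 3 {23, 36, 37}.
    Root 37: left subtree has 2 nodes {23, 36}, right has 0 { }.
      Root 36: left subtree has 1 node {23}, right has 0 { }.

14, 6, 12, 19, 24, 39, 31, 21, 34, 37, 36, 23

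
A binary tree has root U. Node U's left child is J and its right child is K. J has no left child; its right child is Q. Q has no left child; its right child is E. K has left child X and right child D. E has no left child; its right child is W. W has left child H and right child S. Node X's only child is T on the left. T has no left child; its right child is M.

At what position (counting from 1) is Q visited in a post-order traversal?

Post-order visits the left subtree, then the right subtree, then the node.
At U: go left to J.
  At J: no left child.
  At J: go right to Q.
    At Q: no left child.
    At Q: go right to E.
      At E: no left child.
      At E: go right to W.
        At W: go left to H.
          H is a leaf — visit H.
        At W: go right to S.
          S is a leaf — visit S.
        Visit W.
      Visit E.
    Visit Q.
  Visit J.
At U: go right to K.
  At K: go left to X.
    At X: go left to T.
      At T: no left child.
      At T: go right to M.
        M is a leaf — visit M.
      Visit T.
    At X: no right child.
    Visit X.
  At K: go right to D.
    D is a leaf — visit D.
  Visit K.
Visit U.
Full post-order sequence: H, S, W, E, Q, J, M, T, X, D, K, U.

5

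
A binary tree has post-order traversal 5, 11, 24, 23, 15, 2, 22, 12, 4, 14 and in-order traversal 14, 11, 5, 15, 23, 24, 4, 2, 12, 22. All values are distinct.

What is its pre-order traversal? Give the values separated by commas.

14, 4, 15, 11, 5, 23, 24, 12, 2, 22

The last element of post-order is the root; it splits in-order into left and right subtrees.
Root 14: left subtree has 0 nodes { }, right has 9 {11, 5, 15, 23, 24, 4, 2, 12, 22}.
  Root 4: left subtree has 5 nodes {11, 5, 15, 23, 24}, right has 3 {2, 12, 22}.
    Root 15: left subtree has 2 nodes {11, 5}, right has 2 {23, 24}.
      Root 11: left subtree has 0 nodes { }, right has 1 {5}.
      Root 23: left subtree has 0 nodes { }, right has 1 {24}.
    Root 12: left subtree has 1 node {2}, right has 1 {22}.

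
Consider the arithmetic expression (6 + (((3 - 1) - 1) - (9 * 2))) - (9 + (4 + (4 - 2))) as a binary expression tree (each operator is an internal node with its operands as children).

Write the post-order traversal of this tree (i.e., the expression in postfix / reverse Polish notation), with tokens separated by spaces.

Post-order on an expression tree gives postfix notation: for each operator, emit left operand, right operand, then the operator.

6 3 1 - 1 - 9 2 * - + 9 4 4 2 - + + -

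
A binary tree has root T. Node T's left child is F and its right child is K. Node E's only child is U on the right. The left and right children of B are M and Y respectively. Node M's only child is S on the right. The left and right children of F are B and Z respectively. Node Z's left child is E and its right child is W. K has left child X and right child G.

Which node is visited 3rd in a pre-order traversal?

Pre-order visits the node, then its left subtree, then its right subtree.
Visit T.
At T: go left to F.
  Visit F.
  At F: go left to B.
    Visit B.
    At B: go left to M.
      Visit M.
      At M: no left child.
      At M: go right to S.
        S is a leaf — visit S.
    At B: go right to Y.
      Y is a leaf — visit Y.
  At F: go right to Z.
    Visit Z.
    At Z: go left to E.
      Visit E.
      At E: no left child.
      At E: go right to U.
        U is a leaf — visit U.
    At Z: go right to W.
      W is a leaf — visit W.
At T: go right to K.
  Visit K.
  At K: go left to X.
    X is a leaf — visit X.
  At K: go right to G.
    G is a leaf — visit G.
Full pre-order sequence: T, F, B, M, S, Y, Z, E, U, W, K, X, G.

B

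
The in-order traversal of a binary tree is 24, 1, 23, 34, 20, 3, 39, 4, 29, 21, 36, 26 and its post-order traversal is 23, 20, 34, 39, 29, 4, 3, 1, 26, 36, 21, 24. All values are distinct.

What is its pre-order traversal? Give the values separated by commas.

The last element of post-order is the root; it splits in-order into left and right subtrees.
Root 24: left subtree has 0 nodes { }, right has 11 {1, 23, 34, 20, 3, 39, 4, 29, 21, 36, 26}.
  Root 21: left subtree has 8 nodes {1, 23, 34, 20, 3, 39, 4, 29}, right has 2 {36, 26}.
    Root 1: left subtree has 0 nodes { }, right has 7 {23, 34, 20, 3, 39, 4, 29}.
      Root 3: left subtree has 3 nodes {23, 34, 20}, right has 3 {39, 4, 29}.
        Root 34: left subtree has 1 node {23}, right has 1 {20}.
        Root 4: left subtree has 1 node {39}, right has 1 {29}.
    Root 36: left subtree has 0 nodes { }, right has 1 {26}.

24, 21, 1, 3, 34, 23, 20, 4, 39, 29, 36, 26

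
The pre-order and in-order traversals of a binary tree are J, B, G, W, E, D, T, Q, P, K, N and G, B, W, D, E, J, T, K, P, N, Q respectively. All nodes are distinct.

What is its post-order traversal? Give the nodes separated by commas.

G, D, E, W, B, K, N, P, Q, T, J

The first element of pre-order is the root; it splits in-order into left and right subtrees.
Root J: left subtree has 5 nodes {G, B, W, D, E}, right has 5 {T, K, P, N, Q}.
  Root B: left subtree has 1 node {G}, right has 3 {W, D, E}.
    Root W: left subtree has 0 nodes { }, right has 2 {D, E}.
      Root E: left subtree has 1 node {D}, right has 0 { }.
  Root T: left subtree has 0 nodes { }, right has 4 {K, P, N, Q}.
    Root Q: left subtree has 3 nodes {K, P, N}, right has 0 { }.
      Root P: left subtree has 1 node {K}, right has 1 {N}.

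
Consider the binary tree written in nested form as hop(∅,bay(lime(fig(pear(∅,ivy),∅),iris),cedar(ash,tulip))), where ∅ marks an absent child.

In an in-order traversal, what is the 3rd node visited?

ivy

In-order visits the left subtree, then the node, then the right subtree.
At hop: no left child.
Visit hop.
At hop: go right to bay.
  At bay: go left to lime.
    At lime: go left to fig.
      At fig: go left to pear.
        At pear: no left child.
        Visit pear.
        At pear: go right to ivy.
          ivy is a leaf — visit ivy.
      Visit fig.
      At fig: no right child.
    Visit lime.
    At lime: go right to iris.
      iris is a leaf — visit iris.
  Visit bay.
  At bay: go right to cedar.
    At cedar: go left to ash.
      ash is a leaf — visit ash.
    Visit cedar.
    At cedar: go right to tulip.
      tulip is a leaf — visit tulip.
Full in-order sequence: hop, pear, ivy, fig, lime, iris, bay, ash, cedar, tulip.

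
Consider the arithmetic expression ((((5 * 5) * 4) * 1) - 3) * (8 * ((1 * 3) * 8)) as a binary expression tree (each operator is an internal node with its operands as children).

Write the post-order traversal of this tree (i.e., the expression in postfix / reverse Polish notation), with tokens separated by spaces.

Post-order on an expression tree gives postfix notation: for each operator, emit left operand, right operand, then the operator.

5 5 * 4 * 1 * 3 - 8 1 3 * 8 * * *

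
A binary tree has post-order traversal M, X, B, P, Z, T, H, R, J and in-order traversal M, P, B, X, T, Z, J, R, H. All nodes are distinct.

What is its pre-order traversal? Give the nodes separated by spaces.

J T P M B X Z R H

The last element of post-order is the root; it splits in-order into left and right subtrees.
Root J: left subtree has 6 nodes {M, P, B, X, T, Z}, right has 2 {R, H}.
  Root T: left subtree has 4 nodes {M, P, B, X}, right has 1 {Z}.
    Root P: left subtree has 1 node {M}, right has 2 {B, X}.
      Root B: left subtree has 0 nodes { }, right has 1 {X}.
  Root R: left subtree has 0 nodes { }, right has 1 {H}.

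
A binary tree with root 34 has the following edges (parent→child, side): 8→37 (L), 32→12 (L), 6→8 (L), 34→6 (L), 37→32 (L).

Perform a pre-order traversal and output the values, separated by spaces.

34 6 8 37 32 12

Pre-order visits the node, then its left subtree, then its right subtree.
Visit 34.
At 34: go left to 6.
  Visit 6.
  At 6: go left to 8.
    Visit 8.
    At 8: go left to 37.
      Visit 37.
      At 37: go left to 32.
        Visit 32.
        At 32: go left to 12.
          12 is a leaf — visit 12.
        At 32: no right child.
      At 37: no right child.
    At 8: no right child.
  At 6: no right child.
At 34: no right child.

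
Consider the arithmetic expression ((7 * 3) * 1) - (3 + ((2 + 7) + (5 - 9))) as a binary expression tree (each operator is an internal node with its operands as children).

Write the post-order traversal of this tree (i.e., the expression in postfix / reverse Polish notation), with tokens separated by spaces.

Post-order on an expression tree gives postfix notation: for each operator, emit left operand, right operand, then the operator.

7 3 * 1 * 3 2 7 + 5 9 - + + -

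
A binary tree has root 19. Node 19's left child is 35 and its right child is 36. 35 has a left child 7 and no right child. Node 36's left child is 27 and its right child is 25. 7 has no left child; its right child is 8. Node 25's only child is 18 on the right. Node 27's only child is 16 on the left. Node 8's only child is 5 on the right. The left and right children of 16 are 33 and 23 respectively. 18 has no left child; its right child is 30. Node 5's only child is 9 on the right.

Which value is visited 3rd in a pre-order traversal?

Pre-order visits the node, then its left subtree, then its right subtree.
Visit 19.
At 19: go left to 35.
  Visit 35.
  At 35: go left to 7.
    Visit 7.
    At 7: no left child.
    At 7: go right to 8.
      Visit 8.
      At 8: no left child.
      At 8: go right to 5.
        Visit 5.
        At 5: no left child.
        At 5: go right to 9.
          9 is a leaf — visit 9.
  At 35: no right child.
At 19: go right to 36.
  Visit 36.
  At 36: go left to 27.
    Visit 27.
    At 27: go left to 16.
      Visit 16.
      At 16: go left to 33.
        33 is a leaf — visit 33.
      At 16: go right to 23.
        23 is a leaf — visit 23.
    At 27: no right child.
  At 36: go right to 25.
    Visit 25.
    At 25: no left child.
    At 25: go right to 18.
      Visit 18.
      At 18: no left child.
      At 18: go right to 30.
        30 is a leaf — visit 30.
Full pre-order sequence: 19, 35, 7, 8, 5, 9, 36, 27, 16, 33, 23, 25, 18, 30.

7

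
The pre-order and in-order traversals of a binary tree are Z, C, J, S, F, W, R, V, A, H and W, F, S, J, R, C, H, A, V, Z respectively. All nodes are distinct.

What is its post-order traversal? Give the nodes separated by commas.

The first element of pre-order is the root; it splits in-order into left and right subtrees.
Root Z: left subtree has 9 nodes {W, F, S, J, R, C, H, A, V}, right has 0 { }.
  Root C: left subtree has 5 nodes {W, F, S, J, R}, right has 3 {H, A, V}.
    Root J: left subtree has 3 nodes {W, F, S}, right has 1 {R}.
      Root S: left subtree has 2 nodes {W, F}, right has 0 { }.
        Root F: left subtree has 1 node {W}, right has 0 { }.
    Root V: left subtree has 2 nodes {H, A}, right has 0 { }.
      Root A: left subtree has 1 node {H}, right has 0 { }.

W, F, S, R, J, H, A, V, C, Z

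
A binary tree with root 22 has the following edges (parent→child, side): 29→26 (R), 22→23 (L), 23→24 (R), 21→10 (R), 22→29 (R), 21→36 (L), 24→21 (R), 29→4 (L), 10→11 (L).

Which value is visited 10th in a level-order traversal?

Level-order visits nodes level by level from the root, left to right within each level.
Level 0: 22
Level 1: 23, 29
Level 2: 24, 4, 26
Level 3: 21
Level 4: 36, 10
Level 5: 11
Full level-order sequence: 22, 23, 29, 24, 4, 26, 21, 36, 10, 11.

11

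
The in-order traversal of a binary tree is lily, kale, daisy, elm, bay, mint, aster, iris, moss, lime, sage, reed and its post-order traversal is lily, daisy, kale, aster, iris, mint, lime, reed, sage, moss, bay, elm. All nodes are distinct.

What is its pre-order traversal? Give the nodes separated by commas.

elm, kale, lily, daisy, bay, moss, mint, iris, aster, sage, lime, reed

The last element of post-order is the root; it splits in-order into left and right subtrees.
Root elm: left subtree has 3 nodes {lily, kale, daisy}, right has 8 {bay, mint, aster, iris, moss, lime, sage, reed}.
  Root kale: left subtree has 1 node {lily}, right has 1 {daisy}.
  Root bay: left subtree has 0 nodes { }, right has 7 {mint, aster, iris, moss, lime, sage, reed}.
    Root moss: left subtree has 3 nodes {mint, aster, iris}, right has 3 {lime, sage, reed}.
      Root mint: left subtree has 0 nodes { }, right has 2 {aster, iris}.
        Root iris: left subtree has 1 node {aster}, right has 0 { }.
      Root sage: left subtree has 1 node {lime}, right has 1 {reed}.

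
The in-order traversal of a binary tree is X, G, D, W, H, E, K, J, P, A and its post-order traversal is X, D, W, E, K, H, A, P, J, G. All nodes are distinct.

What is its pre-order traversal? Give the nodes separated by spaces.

G X J H W D K E P A

The last element of post-order is the root; it splits in-order into left and right subtrees.
Root G: left subtree has 1 node {X}, right has 8 {D, W, H, E, K, J, P, A}.
  Root J: left subtree has 5 nodes {D, W, H, E, K}, right has 2 {P, A}.
    Root H: left subtree has 2 nodes {D, W}, right has 2 {E, K}.
      Root W: left subtree has 1 node {D}, right has 0 { }.
      Root K: left subtree has 1 node {E}, right has 0 { }.
    Root P: left subtree has 0 nodes { }, right has 1 {A}.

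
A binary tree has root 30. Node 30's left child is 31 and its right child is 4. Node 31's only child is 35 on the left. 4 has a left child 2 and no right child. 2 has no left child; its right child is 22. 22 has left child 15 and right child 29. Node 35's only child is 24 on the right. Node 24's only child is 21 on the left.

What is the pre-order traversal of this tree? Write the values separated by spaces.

30 31 35 24 21 4 2 22 15 29

Pre-order visits the node, then its left subtree, then its right subtree.
Visit 30.
At 30: go left to 31.
  Visit 31.
  At 31: go left to 35.
    Visit 35.
    At 35: no left child.
    At 35: go right to 24.
      Visit 24.
      At 24: go left to 21.
        21 is a leaf — visit 21.
      At 24: no right child.
  At 31: no right child.
At 30: go right to 4.
  Visit 4.
  At 4: go left to 2.
    Visit 2.
    At 2: no left child.
    At 2: go right to 22.
      Visit 22.
      At 22: go left to 15.
        15 is a leaf — visit 15.
      At 22: go right to 29.
        29 is a leaf — visit 29.
  At 4: no right child.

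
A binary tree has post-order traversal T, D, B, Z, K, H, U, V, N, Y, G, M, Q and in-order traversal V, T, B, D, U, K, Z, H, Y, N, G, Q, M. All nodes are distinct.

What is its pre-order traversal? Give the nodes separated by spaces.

The last element of post-order is the root; it splits in-order into left and right subtrees.
Root Q: left subtree has 11 nodes {V, T, B, D, U, K, Z, H, Y, N, G}, right has 1 {M}.
  Root G: left subtree has 10 nodes {V, T, B, D, U, K, Z, H, Y, N}, right has 0 { }.
    Root Y: left subtree has 8 nodes {V, T, B, D, U, K, Z, H}, right has 1 {N}.
      Root V: left subtree has 0 nodes { }, right has 7 {T, B, D, U, K, Z, H}.
        Root U: left subtree has 3 nodes {T, B, D}, right has 3 {K, Z, H}.
          Root B: left subtree has 1 node {T}, right has 1 {D}.
          Root H: left subtree has 2 nodes {K, Z}, right has 0 { }.
            Root K: left subtree has 0 nodes { }, right has 1 {Z}.

Q G Y V U B T D H K Z N M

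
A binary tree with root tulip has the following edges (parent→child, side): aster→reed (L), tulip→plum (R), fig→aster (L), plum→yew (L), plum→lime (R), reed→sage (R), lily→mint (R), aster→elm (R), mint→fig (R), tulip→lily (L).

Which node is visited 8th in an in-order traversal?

In-order visits the left subtree, then the node, then the right subtree.
At tulip: go left to lily.
  At lily: no left child.
  Visit lily.
  At lily: go right to mint.
    At mint: no left child.
    Visit mint.
    At mint: go right to fig.
      At fig: go left to aster.
        At aster: go left to reed.
          At reed: no left child.
          Visit reed.
          At reed: go right to sage.
            sage is a leaf — visit sage.
        Visit aster.
        At aster: go right to elm.
          elm is a leaf — visit elm.
      Visit fig.
      At fig: no right child.
Visit tulip.
At tulip: go right to plum.
  At plum: go left to yew.
    yew is a leaf — visit yew.
  Visit plum.
  At plum: go right to lime.
    lime is a leaf — visit lime.
Full in-order sequence: lily, mint, reed, sage, aster, elm, fig, tulip, yew, plum, lime.

tulip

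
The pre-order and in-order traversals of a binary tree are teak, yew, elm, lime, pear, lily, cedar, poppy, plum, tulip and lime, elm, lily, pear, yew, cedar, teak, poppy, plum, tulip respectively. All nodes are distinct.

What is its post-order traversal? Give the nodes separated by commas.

lime, lily, pear, elm, cedar, yew, tulip, plum, poppy, teak

The first element of pre-order is the root; it splits in-order into left and right subtrees.
Root teak: left subtree has 6 nodes {lime, elm, lily, pear, yew, cedar}, right has 3 {poppy, plum, tulip}.
  Root yew: left subtree has 4 nodes {lime, elm, lily, pear}, right has 1 {cedar}.
    Root elm: left subtree has 1 node {lime}, right has 2 {lily, pear}.
      Root pear: left subtree has 1 node {lily}, right has 0 { }.
  Root poppy: left subtree has 0 nodes { }, right has 2 {plum, tulip}.
    Root plum: left subtree has 0 nodes { }, right has 1 {tulip}.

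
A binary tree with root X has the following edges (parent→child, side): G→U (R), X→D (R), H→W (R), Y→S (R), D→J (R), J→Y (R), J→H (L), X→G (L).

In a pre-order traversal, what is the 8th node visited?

Y

Pre-order visits the node, then its left subtree, then its right subtree.
Visit X.
At X: go left to G.
  Visit G.
  At G: no left child.
  At G: go right to U.
    U is a leaf — visit U.
At X: go right to D.
  Visit D.
  At D: no left child.
  At D: go right to J.
    Visit J.
    At J: go left to H.
      Visit H.
      At H: no left child.
      At H: go right to W.
        W is a leaf — visit W.
    At J: go right to Y.
      Visit Y.
      At Y: no left child.
      At Y: go right to S.
        S is a leaf — visit S.
Full pre-order sequence: X, G, U, D, J, H, W, Y, S.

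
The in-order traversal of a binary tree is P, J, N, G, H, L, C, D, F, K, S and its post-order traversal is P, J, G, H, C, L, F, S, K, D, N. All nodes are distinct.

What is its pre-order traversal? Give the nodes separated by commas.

N, J, P, D, L, H, G, C, K, F, S

The last element of post-order is the root; it splits in-order into left and right subtrees.
Root N: left subtree has 2 nodes {P, J}, right has 8 {G, H, L, C, D, F, K, S}.
  Root J: left subtree has 1 node {P}, right has 0 { }.
  Root D: left subtree has 4 nodes {G, H, L, C}, right has 3 {F, K, S}.
    Root L: left subtree has 2 nodes {G, H}, right has 1 {C}.
      Root H: left subtree has 1 node {G}, right has 0 { }.
    Root K: left subtree has 1 node {F}, right has 1 {S}.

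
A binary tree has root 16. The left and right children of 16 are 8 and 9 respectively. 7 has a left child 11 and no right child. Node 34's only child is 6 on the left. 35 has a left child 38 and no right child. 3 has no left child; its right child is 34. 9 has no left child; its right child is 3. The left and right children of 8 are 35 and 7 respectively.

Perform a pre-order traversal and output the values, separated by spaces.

16 8 35 38 7 11 9 3 34 6

Pre-order visits the node, then its left subtree, then its right subtree.
Visit 16.
At 16: go left to 8.
  Visit 8.
  At 8: go left to 35.
    Visit 35.
    At 35: go left to 38.
      38 is a leaf — visit 38.
    At 35: no right child.
  At 8: go right to 7.
    Visit 7.
    At 7: go left to 11.
      11 is a leaf — visit 11.
    At 7: no right child.
At 16: go right to 9.
  Visit 9.
  At 9: no left child.
  At 9: go right to 3.
    Visit 3.
    At 3: no left child.
    At 3: go right to 34.
      Visit 34.
      At 34: go left to 6.
        6 is a leaf — visit 6.
      At 34: no right child.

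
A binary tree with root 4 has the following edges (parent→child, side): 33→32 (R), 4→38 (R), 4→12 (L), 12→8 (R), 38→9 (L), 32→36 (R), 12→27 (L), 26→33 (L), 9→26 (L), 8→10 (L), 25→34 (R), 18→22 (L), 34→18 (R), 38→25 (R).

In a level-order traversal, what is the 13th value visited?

Level-order visits nodes level by level from the root, left to right within each level.
Level 0: 4
Level 1: 12, 38
Level 2: 27, 8, 9, 25
Level 3: 10, 26, 34
Level 4: 33, 18
Level 5: 32, 22
Level 6: 36
Full level-order sequence: 4, 12, 38, 27, 8, 9, 25, 10, 26, 34, 33, 18, 32, 22, 36.

32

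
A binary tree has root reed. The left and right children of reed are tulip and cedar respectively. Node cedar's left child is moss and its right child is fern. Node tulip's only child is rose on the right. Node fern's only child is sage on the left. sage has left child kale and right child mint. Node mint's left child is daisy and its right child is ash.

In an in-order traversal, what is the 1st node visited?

In-order visits the left subtree, then the node, then the right subtree.
At reed: go left to tulip.
  At tulip: no left child.
  Visit tulip.
  At tulip: go right to rose.
    rose is a leaf — visit rose.
Visit reed.
At reed: go right to cedar.
  At cedar: go left to moss.
    moss is a leaf — visit moss.
  Visit cedar.
  At cedar: go right to fern.
    At fern: go left to sage.
      At sage: go left to kale.
        kale is a leaf — visit kale.
      Visit sage.
      At sage: go right to mint.
        At mint: go left to daisy.
          daisy is a leaf — visit daisy.
        Visit mint.
        At mint: go right to ash.
          ash is a leaf — visit ash.
    Visit fern.
    At fern: no right child.
Full in-order sequence: tulip, rose, reed, moss, cedar, kale, sage, daisy, mint, ash, fern.

tulip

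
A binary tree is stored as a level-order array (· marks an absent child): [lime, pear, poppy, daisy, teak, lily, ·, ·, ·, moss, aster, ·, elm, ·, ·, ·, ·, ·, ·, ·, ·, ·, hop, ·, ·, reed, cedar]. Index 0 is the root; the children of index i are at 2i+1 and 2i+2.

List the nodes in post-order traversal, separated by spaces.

Post-order visits the left subtree, then the right subtree, then the node.
At lime: go left to pear.
  At pear: go left to daisy.
    daisy is a leaf — visit daisy.
  At pear: go right to teak.
    At teak: go left to moss.
      moss is a leaf — visit moss.
    At teak: go right to aster.
      At aster: no left child.
      At aster: go right to hop.
        hop is a leaf — visit hop.
      Visit aster.
    Visit teak.
  Visit pear.
At lime: go right to poppy.
  At poppy: go left to lily.
    At lily: no left child.
    At lily: go right to elm.
      At elm: go left to reed.
        reed is a leaf — visit reed.
      At elm: go right to cedar.
        cedar is a leaf — visit cedar.
      Visit elm.
    Visit lily.
  At poppy: no right child.
  Visit poppy.
Visit lime.

daisy moss hop aster teak pear reed cedar elm lily poppy lime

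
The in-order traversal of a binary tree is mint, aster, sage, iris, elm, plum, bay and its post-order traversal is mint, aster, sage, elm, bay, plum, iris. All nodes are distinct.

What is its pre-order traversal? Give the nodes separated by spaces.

The last element of post-order is the root; it splits in-order into left and right subtrees.
Root iris: left subtree has 3 nodes {mint, aster, sage}, right has 3 {elm, plum, bay}.
  Root sage: left subtree has 2 nodes {mint, aster}, right has 0 { }.
    Root aster: left subtree has 1 node {mint}, right has 0 { }.
  Root plum: left subtree has 1 node {elm}, right has 1 {bay}.

iris sage aster mint plum elm bay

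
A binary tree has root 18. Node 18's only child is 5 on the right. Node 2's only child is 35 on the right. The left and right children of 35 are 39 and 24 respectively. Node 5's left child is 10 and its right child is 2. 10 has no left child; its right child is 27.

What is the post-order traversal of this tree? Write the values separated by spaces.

27 10 39 24 35 2 5 18

Post-order visits the left subtree, then the right subtree, then the node.
At 18: no left child.
At 18: go right to 5.
  At 5: go left to 10.
    At 10: no left child.
    At 10: go right to 27.
      27 is a leaf — visit 27.
    Visit 10.
  At 5: go right to 2.
    At 2: no left child.
    At 2: go right to 35.
      At 35: go left to 39.
        39 is a leaf — visit 39.
      At 35: go right to 24.
        24 is a leaf — visit 24.
      Visit 35.
    Visit 2.
  Visit 5.
Visit 18.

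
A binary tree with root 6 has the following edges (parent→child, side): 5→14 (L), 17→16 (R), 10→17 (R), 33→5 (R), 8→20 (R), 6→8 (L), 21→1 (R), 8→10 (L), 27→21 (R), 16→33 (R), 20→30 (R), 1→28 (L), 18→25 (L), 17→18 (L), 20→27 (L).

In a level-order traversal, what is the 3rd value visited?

Level-order visits nodes level by level from the root, left to right within each level.
Level 0: 6
Level 1: 8
Level 2: 10, 20
Level 3: 17, 27, 30
Level 4: 18, 16, 21
Level 5: 25, 33, 1
Level 6: 5, 28
Level 7: 14
Full level-order sequence: 6, 8, 10, 20, 17, 27, 30, 18, 16, 21, 25, 33, 1, 5, 28, 14.

10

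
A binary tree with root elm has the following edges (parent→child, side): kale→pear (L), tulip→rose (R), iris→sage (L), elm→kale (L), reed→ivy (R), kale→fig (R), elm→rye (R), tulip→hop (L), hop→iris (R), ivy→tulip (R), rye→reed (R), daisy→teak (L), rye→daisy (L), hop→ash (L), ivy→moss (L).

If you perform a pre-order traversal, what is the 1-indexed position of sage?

15

Pre-order visits the node, then its left subtree, then its right subtree.
Visit elm.
At elm: go left to kale.
  Visit kale.
  At kale: go left to pear.
    pear is a leaf — visit pear.
  At kale: go right to fig.
    fig is a leaf — visit fig.
At elm: go right to rye.
  Visit rye.
  At rye: go left to daisy.
    Visit daisy.
    At daisy: go left to teak.
      teak is a leaf — visit teak.
    At daisy: no right child.
  At rye: go right to reed.
    Visit reed.
    At reed: no left child.
    At reed: go right to ivy.
      Visit ivy.
      At ivy: go left to moss.
        moss is a leaf — visit moss.
      At ivy: go right to tulip.
        Visit tulip.
        At tulip: go left to hop.
          Visit hop.
          At hop: go left to ash.
            ash is a leaf — visit ash.
          At hop: go right to iris.
            Visit iris.
            At iris: go left to sage.
              sage is a leaf — visit sage.
            At iris: no right child.
        At tulip: go right to rose.
          rose is a leaf — visit rose.
Full pre-order sequence: elm, kale, pear, fig, rye, daisy, teak, reed, ivy, moss, tulip, hop, ash, iris, sage, rose.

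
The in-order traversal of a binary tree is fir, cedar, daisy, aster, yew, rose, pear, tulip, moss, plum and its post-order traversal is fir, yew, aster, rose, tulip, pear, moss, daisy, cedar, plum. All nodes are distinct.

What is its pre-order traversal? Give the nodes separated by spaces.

plum cedar fir daisy moss pear rose aster yew tulip

The last element of post-order is the root; it splits in-order into left and right subtrees.
Root plum: left subtree has 9 nodes {fir, cedar, daisy, aster, yew, rose, pear, tulip, moss}, right has 0 { }.
  Root cedar: left subtree has 1 node {fir}, right has 7 {daisy, aster, yew, rose, pear, tulip, moss}.
    Root daisy: left subtree has 0 nodes { }, right has 6 {aster, yew, rose, pear, tulip, moss}.
      Root moss: left subtree has 5 nodes {aster, yew, rose, pear, tulip}, right has 0 { }.
        Root pear: left subtree has 3 nodes {aster, yew, rose}, right has 1 {tulip}.
          Root rose: left subtree has 2 nodes {aster, yew}, right has 0 { }.
            Root aster: left subtree has 0 nodes { }, right has 1 {yew}.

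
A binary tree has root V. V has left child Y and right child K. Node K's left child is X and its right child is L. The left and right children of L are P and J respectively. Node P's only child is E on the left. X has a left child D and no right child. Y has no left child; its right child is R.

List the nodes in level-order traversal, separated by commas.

V, Y, K, R, X, L, D, P, J, E

Level-order visits nodes level by level from the root, left to right within each level.
Level 0: V
Level 1: Y, K
Level 2: R, X, L
Level 3: D, P, J
Level 4: E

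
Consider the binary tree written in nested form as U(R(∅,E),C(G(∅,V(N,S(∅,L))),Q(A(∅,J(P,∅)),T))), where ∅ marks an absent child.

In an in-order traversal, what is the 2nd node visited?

E

In-order visits the left subtree, then the node, then the right subtree.
At U: go left to R.
  At R: no left child.
  Visit R.
  At R: go right to E.
    E is a leaf — visit E.
Visit U.
At U: go right to C.
  At C: go left to G.
    At G: no left child.
    Visit G.
    At G: go right to V.
      At V: go left to N.
        N is a leaf — visit N.
      Visit V.
      At V: go right to S.
        At S: no left child.
        Visit S.
        At S: go right to L.
          L is a leaf — visit L.
  Visit C.
  At C: go right to Q.
    At Q: go left to A.
      At A: no left child.
      Visit A.
      At A: go right to J.
        At J: go left to P.
          P is a leaf — visit P.
        Visit J.
        At J: no right child.
    Visit Q.
    At Q: go right to T.
      T is a leaf — visit T.
Full in-order sequence: R, E, U, G, N, V, S, L, C, A, P, J, Q, T.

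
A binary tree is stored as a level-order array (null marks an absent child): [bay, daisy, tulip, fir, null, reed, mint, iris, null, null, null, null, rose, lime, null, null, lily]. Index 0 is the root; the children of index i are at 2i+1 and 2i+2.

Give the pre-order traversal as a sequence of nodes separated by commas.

Pre-order visits the node, then its left subtree, then its right subtree.
Visit bay.
At bay: go left to daisy.
  Visit daisy.
  At daisy: go left to fir.
    Visit fir.
    At fir: go left to iris.
      Visit iris.
      At iris: no left child.
      At iris: go right to lily.
        lily is a leaf — visit lily.
    At fir: no right child.
  At daisy: no right child.
At bay: go right to tulip.
  Visit tulip.
  At tulip: go left to reed.
    Visit reed.
    At reed: no left child.
    At reed: go right to rose.
      rose is a leaf — visit rose.
  At tulip: go right to mint.
    Visit mint.
    At mint: go left to lime.
      lime is a leaf — visit lime.
    At mint: no right child.

bay, daisy, fir, iris, lily, tulip, reed, rose, mint, lime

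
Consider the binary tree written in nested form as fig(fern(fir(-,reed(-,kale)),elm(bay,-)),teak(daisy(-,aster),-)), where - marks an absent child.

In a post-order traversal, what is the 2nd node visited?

reed

Post-order visits the left subtree, then the right subtree, then the node.
At fig: go left to fern.
  At fern: go left to fir.
    At fir: no left child.
    At fir: go right to reed.
      At reed: no left child.
      At reed: go right to kale.
        kale is a leaf — visit kale.
      Visit reed.
    Visit fir.
  At fern: go right to elm.
    At elm: go left to bay.
      bay is a leaf — visit bay.
    At elm: no right child.
    Visit elm.
  Visit fern.
At fig: go right to teak.
  At teak: go left to daisy.
    At daisy: no left child.
    At daisy: go right to aster.
      aster is a leaf — visit aster.
    Visit daisy.
  At teak: no right child.
  Visit teak.
Visit fig.
Full post-order sequence: kale, reed, fir, bay, elm, fern, aster, daisy, teak, fig.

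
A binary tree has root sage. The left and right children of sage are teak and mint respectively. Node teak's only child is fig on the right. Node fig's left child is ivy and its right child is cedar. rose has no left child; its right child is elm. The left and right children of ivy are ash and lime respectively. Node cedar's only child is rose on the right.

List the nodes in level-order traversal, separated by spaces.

Level-order visits nodes level by level from the root, left to right within each level.
Level 0: sage
Level 1: teak, mint
Level 2: fig
Level 3: ivy, cedar
Level 4: ash, lime, rose
Level 5: elm

sage teak mint fig ivy cedar ash lime rose elm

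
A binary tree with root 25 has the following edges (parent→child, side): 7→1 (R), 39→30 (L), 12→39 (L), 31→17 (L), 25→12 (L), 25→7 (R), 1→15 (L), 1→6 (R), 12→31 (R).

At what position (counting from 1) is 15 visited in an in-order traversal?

8

In-order visits the left subtree, then the node, then the right subtree.
At 25: go left to 12.
  At 12: go left to 39.
    At 39: go left to 30.
      30 is a leaf — visit 30.
    Visit 39.
    At 39: no right child.
  Visit 12.
  At 12: go right to 31.
    At 31: go left to 17.
      17 is a leaf — visit 17.
    Visit 31.
    At 31: no right child.
Visit 25.
At 25: go right to 7.
  At 7: no left child.
  Visit 7.
  At 7: go right to 1.
    At 1: go left to 15.
      15 is a leaf — visit 15.
    Visit 1.
    At 1: go right to 6.
      6 is a leaf — visit 6.
Full in-order sequence: 30, 39, 12, 17, 31, 25, 7, 15, 1, 6.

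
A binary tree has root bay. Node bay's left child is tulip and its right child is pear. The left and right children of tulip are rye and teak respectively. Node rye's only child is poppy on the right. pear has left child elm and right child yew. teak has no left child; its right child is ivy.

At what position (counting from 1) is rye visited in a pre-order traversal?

Pre-order visits the node, then its left subtree, then its right subtree.
Visit bay.
At bay: go left to tulip.
  Visit tulip.
  At tulip: go left to rye.
    Visit rye.
    At rye: no left child.
    At rye: go right to poppy.
      poppy is a leaf — visit poppy.
  At tulip: go right to teak.
    Visit teak.
    At teak: no left child.
    At teak: go right to ivy.
      ivy is a leaf — visit ivy.
At bay: go right to pear.
  Visit pear.
  At pear: go left to elm.
    elm is a leaf — visit elm.
  At pear: go right to yew.
    yew is a leaf — visit yew.
Full pre-order sequence: bay, tulip, rye, poppy, teak, ivy, pear, elm, yew.

3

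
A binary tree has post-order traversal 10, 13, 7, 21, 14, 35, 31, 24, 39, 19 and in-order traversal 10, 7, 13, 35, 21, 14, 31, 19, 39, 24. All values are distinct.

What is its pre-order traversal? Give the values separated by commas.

19, 31, 35, 7, 10, 13, 14, 21, 39, 24

The last element of post-order is the root; it splits in-order into left and right subtrees.
Root 19: left subtree has 7 nodes {10, 7, 13, 35, 21, 14, 31}, right has 2 {39, 24}.
  Root 31: left subtree has 6 nodes {10, 7, 13, 35, 21, 14}, right has 0 { }.
    Root 35: left subtree has 3 nodes {10, 7, 13}, right has 2 {21, 14}.
      Root 7: left subtree has 1 node {10}, right has 1 {13}.
      Root 14: left subtree has 1 node {21}, right has 0 { }.
  Root 39: left subtree has 0 nodes { }, right has 1 {24}.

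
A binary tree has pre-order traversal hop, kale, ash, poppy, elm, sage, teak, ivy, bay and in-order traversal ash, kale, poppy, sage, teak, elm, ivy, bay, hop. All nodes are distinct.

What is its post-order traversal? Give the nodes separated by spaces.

The first element of pre-order is the root; it splits in-order into left and right subtrees.
Root hop: left subtree has 8 nodes {ash, kale, poppy, sage, teak, elm, ivy, bay}, right has 0 { }.
  Root kale: left subtree has 1 node {ash}, right has 6 {poppy, sage, teak, elm, ivy, bay}.
    Root poppy: left subtree has 0 nodes { }, right has 5 {sage, teak, elm, ivy, bay}.
      Root elm: left subtree has 2 nodes {sage, teak}, right has 2 {ivy, bay}.
        Root sage: left subtree has 0 nodes { }, right has 1 {teak}.
        Root ivy: left subtree has 0 nodes { }, right has 1 {bay}.

ash teak sage bay ivy elm poppy kale hop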